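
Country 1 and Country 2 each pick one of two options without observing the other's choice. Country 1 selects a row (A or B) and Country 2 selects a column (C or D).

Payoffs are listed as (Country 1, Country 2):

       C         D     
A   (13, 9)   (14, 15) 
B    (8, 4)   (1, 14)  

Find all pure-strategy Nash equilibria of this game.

(A, D)

(A, C): Country 2 prefers D (15 > 9) — not an equilibrium.
(A, D): Country 1 gets 14 ≥ 1 from B, and Country 2 gets 15 ≥ 9 from C — Nash equilibrium.
(B, C): Country 1 prefers A (13 > 8); Country 2 prefers D (14 > 4) — not an equilibrium.
(B, D): Country 1 prefers A (14 > 1) — not an equilibrium.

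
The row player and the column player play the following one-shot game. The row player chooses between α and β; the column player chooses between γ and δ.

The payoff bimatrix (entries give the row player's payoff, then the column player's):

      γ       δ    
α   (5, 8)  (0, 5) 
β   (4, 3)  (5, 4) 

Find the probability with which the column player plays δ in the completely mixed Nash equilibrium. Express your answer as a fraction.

Let c be the probability that the column player plays γ. In a completely mixed equilibrium, the row player must be indifferent between α and β.
The row player's expected payoff from α is 5c; from β it is 4c + 5(1−c).
Setting these equal: 5c = −c + 5, so c = 5/6.
Therefore the column player plays δ with probability 1 − 5/6 = 1/6.

1/6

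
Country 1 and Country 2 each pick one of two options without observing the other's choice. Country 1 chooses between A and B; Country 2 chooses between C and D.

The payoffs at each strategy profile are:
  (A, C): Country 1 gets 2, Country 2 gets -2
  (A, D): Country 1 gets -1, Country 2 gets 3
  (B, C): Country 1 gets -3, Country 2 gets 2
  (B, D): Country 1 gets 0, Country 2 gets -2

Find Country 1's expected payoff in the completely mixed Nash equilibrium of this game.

First find q, the probability Country 2 plays C, from Country 1's indifference between A and B: 2q − (1−q) = −3q, giving q = 1/6.
Since Country 1 is indifferent in equilibrium, Country 1's expected payoff equals the payoff from either row against (1/6, 5/6). Using A: 2(1/6) − (5/6) = -1/2.

-1/2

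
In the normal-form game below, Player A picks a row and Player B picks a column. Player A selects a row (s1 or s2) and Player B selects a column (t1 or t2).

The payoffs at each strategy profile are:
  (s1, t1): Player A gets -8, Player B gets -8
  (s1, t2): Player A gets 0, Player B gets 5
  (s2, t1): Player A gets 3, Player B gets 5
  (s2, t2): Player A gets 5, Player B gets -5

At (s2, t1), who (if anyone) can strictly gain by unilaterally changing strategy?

Neither

Player A at (s2, t1) earns 3; deviating to s1 yields -8 — not better.
Player B earns 5; deviating to t2 yields -5 — not better.
Neither player can strictly improve; the profile is a Nash equilibrium.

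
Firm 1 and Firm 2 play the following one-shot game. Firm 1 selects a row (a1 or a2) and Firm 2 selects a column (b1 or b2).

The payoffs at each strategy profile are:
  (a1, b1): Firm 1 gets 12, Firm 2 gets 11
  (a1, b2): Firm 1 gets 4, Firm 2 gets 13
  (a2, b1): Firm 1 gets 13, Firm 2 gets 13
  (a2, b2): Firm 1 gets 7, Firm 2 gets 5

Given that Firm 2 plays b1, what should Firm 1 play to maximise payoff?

a2

Against b1, Firm 1 earns 12 from a1 and 13 from a2.
So a2 is the best response.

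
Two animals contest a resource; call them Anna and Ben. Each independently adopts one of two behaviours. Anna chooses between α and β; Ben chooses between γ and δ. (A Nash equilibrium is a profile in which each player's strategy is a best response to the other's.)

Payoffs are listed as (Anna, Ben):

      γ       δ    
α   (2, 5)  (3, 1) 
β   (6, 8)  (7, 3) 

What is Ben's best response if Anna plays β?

γ

Against β, Ben earns 8 from γ and 3 from δ.
So γ is the best response.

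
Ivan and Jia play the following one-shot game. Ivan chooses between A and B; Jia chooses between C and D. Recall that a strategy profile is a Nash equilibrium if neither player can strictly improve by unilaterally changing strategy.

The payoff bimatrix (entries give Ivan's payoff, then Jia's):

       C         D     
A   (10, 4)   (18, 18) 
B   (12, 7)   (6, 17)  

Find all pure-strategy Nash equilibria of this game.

(A, C): Ivan prefers B (12 > 10); Jia prefers D (18 > 4) — not an equilibrium.
(A, D): Ivan gets 18 ≥ 6 from B, and Jia gets 18 ≥ 4 from C — Nash equilibrium.
(B, C): Jia prefers D (17 > 7) — not an equilibrium.
(B, D): Ivan prefers A (18 > 6) — not an equilibrium.

(A, D)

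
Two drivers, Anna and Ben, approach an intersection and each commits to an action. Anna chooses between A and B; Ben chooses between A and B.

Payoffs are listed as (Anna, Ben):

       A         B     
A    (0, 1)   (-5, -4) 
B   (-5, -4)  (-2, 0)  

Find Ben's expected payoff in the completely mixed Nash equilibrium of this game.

-16/9

First find p, the probability Anna plays A, from Ben's indifference between A and B: p − 4(1−p) = −4p, giving p = 4/9.
Since Ben is indifferent in equilibrium, Ben's expected payoff equals the payoff from either column against (4/9, 5/9). Using A: (4/9) − 4(5/9) = -16/9.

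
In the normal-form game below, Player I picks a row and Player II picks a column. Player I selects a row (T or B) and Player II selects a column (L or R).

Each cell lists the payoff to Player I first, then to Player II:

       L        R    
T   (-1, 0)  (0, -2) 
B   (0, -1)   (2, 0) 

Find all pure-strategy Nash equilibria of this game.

(B, R)

(T, L): Player I prefers B (0 > -1) — not an equilibrium.
(T, R): Player I prefers B (2 > 0); Player II prefers L (0 > -2) — not an equilibrium.
(B, L): Player II prefers R (0 > -1) — not an equilibrium.
(B, R): Player I gets 2 ≥ 0 from T, and Player II gets 0 ≥ -1 from L — Nash equilibrium.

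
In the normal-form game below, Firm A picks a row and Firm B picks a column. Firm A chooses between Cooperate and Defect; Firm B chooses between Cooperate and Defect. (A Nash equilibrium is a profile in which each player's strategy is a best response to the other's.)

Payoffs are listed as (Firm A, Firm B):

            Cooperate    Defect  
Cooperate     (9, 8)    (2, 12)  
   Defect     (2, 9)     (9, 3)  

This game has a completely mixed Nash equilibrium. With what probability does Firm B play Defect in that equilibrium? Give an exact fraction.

1/2

Let y be the probability that Firm B plays Cooperate. In a completely mixed equilibrium, Firm A must be indifferent between Cooperate and Defect.
Firm A's expected payoff from Cooperate is 9y + 2(1−y); from Defect it is 2y + 9(1−y).
Setting these equal: 7y + 2 = −7y + 9, so y = 1/2.
Therefore Firm B plays Defect with probability 1 − 1/2 = 1/2.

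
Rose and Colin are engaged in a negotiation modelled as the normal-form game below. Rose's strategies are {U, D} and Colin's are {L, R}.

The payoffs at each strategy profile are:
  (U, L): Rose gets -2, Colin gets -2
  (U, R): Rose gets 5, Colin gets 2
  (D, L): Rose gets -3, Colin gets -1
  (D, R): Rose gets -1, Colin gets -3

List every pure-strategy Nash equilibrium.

(U, R)

(U, L): Colin prefers R (2 > -2) — not an equilibrium.
(U, R): Rose gets 5 ≥ -1 from D, and Colin gets 2 ≥ -2 from L — Nash equilibrium.
(D, L): Rose prefers U (-2 > -3) — not an equilibrium.
(D, R): Rose prefers U (5 > -1); Colin prefers L (-1 > -3) — not an equilibrium.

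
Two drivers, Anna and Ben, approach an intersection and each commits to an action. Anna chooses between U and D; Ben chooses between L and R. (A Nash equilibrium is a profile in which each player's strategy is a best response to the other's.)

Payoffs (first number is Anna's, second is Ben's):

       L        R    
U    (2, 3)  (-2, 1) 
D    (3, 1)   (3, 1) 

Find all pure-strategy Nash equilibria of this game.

(U, L): Anna prefers D (3 > 2) — not an equilibrium.
(U, R): Anna prefers D (3 > -2); Ben prefers L (3 > 1) — not an equilibrium.
(D, L): Anna gets 3 ≥ 2 from U, and Ben gets 1 ≥ 1 from R — Nash equilibrium.
(D, R): Anna gets 3 ≥ -2 from U, and Ben gets 1 ≥ 1 from L — Nash equilibrium.

(D, L) and (D, R)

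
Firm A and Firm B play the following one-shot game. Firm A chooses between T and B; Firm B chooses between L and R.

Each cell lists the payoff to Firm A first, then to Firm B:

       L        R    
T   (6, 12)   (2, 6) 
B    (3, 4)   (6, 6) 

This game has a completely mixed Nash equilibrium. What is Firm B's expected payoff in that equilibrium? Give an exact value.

First find p, the probability Firm A plays T, from Firm B's indifference between L and R: 12p + 4(1−p) = 6p + 6(1−p), giving p = 1/4.
Since Firm B is indifferent in equilibrium, Firm B's expected payoff equals the payoff from either column against (1/4, 3/4). Using L: 12(1/4) + 4(3/4) = 6.

6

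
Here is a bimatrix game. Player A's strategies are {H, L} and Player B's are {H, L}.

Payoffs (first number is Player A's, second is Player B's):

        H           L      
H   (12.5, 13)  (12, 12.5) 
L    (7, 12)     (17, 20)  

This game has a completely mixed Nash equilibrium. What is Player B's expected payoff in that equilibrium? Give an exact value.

First find p, the probability Player A plays H, from Player B's indifference between H and L: 13p + 12(1−p) = 12.5p + 20(1−p), giving p = 16/17.
Since Player B is indifferent in equilibrium, Player B's expected payoff equals the payoff from either column against (16/17, 1/17). Using H: 13(16/17) + 12(1/17) = 220/17.

220/17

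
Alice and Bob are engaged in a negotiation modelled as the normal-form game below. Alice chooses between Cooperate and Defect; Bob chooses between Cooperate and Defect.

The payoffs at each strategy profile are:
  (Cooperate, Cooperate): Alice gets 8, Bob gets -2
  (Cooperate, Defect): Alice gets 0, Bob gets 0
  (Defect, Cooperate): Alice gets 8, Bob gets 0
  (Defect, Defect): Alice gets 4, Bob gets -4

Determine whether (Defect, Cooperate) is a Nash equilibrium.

Yes

At (Defect, Cooperate), Alice earns 8; switching to Cooperate would give 8, so Alice has no profitable deviation.
Bob earns 0; switching to Defect would give -4, so Bob has no profitable deviation.
Neither player can gain by a unilateral deviation, so this profile is a Nash equilibrium.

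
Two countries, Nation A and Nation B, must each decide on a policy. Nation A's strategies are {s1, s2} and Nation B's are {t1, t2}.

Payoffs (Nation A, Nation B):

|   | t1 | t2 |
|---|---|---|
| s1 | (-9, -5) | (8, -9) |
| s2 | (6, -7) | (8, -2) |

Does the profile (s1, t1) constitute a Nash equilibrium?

At (s1, t1), Nation A earns -9; switching to s2 would give 6, so Nation A would deviate.
Nation B earns -5; switching to t2 would give -9, so Nation B has no profitable deviation.
Since at least one player can profitably deviate, this is not a Nash equilibrium.

No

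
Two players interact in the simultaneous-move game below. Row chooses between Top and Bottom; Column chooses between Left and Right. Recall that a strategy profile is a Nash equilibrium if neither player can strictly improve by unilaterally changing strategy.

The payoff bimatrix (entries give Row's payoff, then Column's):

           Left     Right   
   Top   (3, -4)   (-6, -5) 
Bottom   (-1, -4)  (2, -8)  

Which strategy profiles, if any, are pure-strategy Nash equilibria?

(Top, Left): Row gets 3 ≥ -1 from Bottom, and Column gets -4 ≥ -5 from Right — Nash equilibrium.
(Top, Right): Row prefers Bottom (2 > -6); Column prefers Left (-4 > -5) — not an equilibrium.
(Bottom, Left): Row prefers Top (3 > -1) — not an equilibrium.
(Bottom, Right): Column prefers Left (-4 > -8) — not an equilibrium.

(Top, Left)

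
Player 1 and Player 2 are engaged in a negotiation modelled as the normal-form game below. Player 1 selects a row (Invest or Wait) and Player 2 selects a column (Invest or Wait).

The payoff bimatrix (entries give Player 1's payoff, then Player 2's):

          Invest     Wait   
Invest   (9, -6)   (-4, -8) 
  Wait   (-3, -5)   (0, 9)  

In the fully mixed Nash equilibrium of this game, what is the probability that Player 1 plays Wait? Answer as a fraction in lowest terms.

1/8

Let p be the probability that Player 1 plays Invest. In a completely mixed equilibrium, Player 2 must be indifferent between Invest and Wait.
Player 2's expected payoff from Invest is −6p − 5(1−p); from Wait it is −8p + 9(1−p).
Setting these equal: −p − 5 = −17p + 9, so p = 7/8.
Therefore Player 1 plays Wait with probability 1 − 7/8 = 1/8.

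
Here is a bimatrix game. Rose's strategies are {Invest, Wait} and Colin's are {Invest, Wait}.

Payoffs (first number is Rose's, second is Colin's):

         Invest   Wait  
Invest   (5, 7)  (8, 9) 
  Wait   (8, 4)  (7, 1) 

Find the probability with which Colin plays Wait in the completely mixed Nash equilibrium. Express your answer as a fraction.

3/4

Let q be the probability that Colin plays Invest. In a completely mixed equilibrium, Rose must be indifferent between Invest and Wait.
Rose's expected payoff from Invest is 5q + 8(1−q); from Wait it is 8q + 7(1−q).
Setting these equal: −3q + 8 = q + 7, so q = 1/4.
Therefore Colin plays Wait with probability 1 − 1/4 = 3/4.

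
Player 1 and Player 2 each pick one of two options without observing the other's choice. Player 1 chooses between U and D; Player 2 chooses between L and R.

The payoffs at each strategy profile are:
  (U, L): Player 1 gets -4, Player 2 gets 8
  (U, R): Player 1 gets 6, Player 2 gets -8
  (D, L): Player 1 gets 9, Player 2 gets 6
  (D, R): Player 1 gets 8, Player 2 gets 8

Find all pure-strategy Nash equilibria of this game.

(D, R)

(U, L): Player 1 prefers D (9 > -4) — not an equilibrium.
(U, R): Player 1 prefers D (8 > 6); Player 2 prefers L (8 > -8) — not an equilibrium.
(D, L): Player 2 prefers R (8 > 6) — not an equilibrium.
(D, R): Player 1 gets 8 ≥ 6 from U, and Player 2 gets 8 ≥ 6 from L — Nash equilibrium.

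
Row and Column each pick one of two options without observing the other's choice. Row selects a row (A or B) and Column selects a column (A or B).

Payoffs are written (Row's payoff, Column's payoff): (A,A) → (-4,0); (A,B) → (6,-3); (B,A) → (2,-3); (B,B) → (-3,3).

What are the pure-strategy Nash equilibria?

none

(A, A): Row prefers B (2 > -4) — not an equilibrium.
(A, B): Column prefers A (0 > -3) — not an equilibrium.
(B, A): Column prefers B (3 > -3) — not an equilibrium.
(B, B): Row prefers A (6 > -3) — not an equilibrium.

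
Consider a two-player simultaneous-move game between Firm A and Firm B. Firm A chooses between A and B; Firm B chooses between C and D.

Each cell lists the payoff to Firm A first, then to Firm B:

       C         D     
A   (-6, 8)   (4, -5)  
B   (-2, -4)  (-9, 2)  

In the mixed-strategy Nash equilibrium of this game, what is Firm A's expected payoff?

-62/17

First find q, the probability Firm B plays C, from Firm A's indifference between A and B: −6q + 4(1−q) = −2q − 9(1−q), giving q = 13/17.
Since Firm A is indifferent in equilibrium, Firm A's expected payoff equals the payoff from either row against (13/17, 4/17). Using A: −6(13/17) + 4(4/17) = -62/17.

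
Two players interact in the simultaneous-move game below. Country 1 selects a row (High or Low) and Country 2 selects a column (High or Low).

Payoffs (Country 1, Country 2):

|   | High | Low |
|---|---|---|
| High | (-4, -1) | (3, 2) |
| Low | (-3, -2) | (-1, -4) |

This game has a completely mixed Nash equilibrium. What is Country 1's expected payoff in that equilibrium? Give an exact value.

-13/5

First find y, the probability Country 2 plays High, from Country 1's indifference between High and Low: −4y + 3(1−y) = −3y − (1−y), giving y = 4/5.
Since Country 1 is indifferent in equilibrium, Country 1's expected payoff equals the payoff from either row against (4/5, 1/5). Using High: −4(4/5) + 3(1/5) = -13/5.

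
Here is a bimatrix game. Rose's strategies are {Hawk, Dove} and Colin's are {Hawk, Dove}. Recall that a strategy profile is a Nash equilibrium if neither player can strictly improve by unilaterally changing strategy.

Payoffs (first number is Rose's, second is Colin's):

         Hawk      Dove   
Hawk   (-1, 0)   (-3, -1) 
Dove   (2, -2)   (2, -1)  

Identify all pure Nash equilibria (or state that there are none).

(Dove, Dove)

(Hawk, Hawk): Rose prefers Dove (2 > -1) — not an equilibrium.
(Hawk, Dove): Rose prefers Dove (2 > -3); Colin prefers Hawk (0 > -1) — not an equilibrium.
(Dove, Hawk): Colin prefers Dove (-1 > -2) — not an equilibrium.
(Dove, Dove): Rose gets 2 ≥ -3 from Hawk, and Colin gets -1 ≥ -2 from Hawk — Nash equilibrium.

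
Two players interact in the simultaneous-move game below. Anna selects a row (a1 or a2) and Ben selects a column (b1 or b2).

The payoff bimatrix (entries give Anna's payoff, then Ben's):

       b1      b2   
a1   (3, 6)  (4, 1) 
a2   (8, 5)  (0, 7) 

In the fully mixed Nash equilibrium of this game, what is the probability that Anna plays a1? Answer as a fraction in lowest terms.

Let r be the probability that Anna plays a1. In a completely mixed equilibrium, Ben must be indifferent between b1 and b2.
Ben's expected payoff from b1 is 6r + 5(1−r); from b2 it is r + 7(1−r).
Setting these equal: r + 5 = −6r + 7, so r = 2/7.

2/7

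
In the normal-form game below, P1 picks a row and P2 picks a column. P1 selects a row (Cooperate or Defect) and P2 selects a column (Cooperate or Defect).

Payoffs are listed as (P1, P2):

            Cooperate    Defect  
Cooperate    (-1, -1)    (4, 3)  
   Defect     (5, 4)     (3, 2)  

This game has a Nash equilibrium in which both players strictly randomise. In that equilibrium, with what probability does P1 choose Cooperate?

1/3

Let r be the probability that P1 plays Cooperate. In a completely mixed equilibrium, P2 must be indifferent between Cooperate and Defect.
P2's expected payoff from Cooperate is −r + 4(1−r); from Defect it is 3r + 2(1−r).
Setting these equal: −5r + 4 = r + 2, so r = 1/3.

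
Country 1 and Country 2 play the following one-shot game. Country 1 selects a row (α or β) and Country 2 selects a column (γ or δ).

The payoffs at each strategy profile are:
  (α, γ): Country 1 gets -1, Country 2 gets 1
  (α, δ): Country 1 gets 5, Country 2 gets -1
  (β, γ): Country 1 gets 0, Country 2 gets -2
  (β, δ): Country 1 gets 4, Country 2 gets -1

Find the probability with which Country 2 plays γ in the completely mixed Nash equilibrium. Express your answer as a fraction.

Let y be the probability that Country 2 plays γ. In a completely mixed equilibrium, Country 1 must be indifferent between α and β.
Country 1's expected payoff from α is −y + 5(1−y); from β it is 4(1−y).
Setting these equal: −6y + 5 = −4y + 4, so y = 1/2.

1/2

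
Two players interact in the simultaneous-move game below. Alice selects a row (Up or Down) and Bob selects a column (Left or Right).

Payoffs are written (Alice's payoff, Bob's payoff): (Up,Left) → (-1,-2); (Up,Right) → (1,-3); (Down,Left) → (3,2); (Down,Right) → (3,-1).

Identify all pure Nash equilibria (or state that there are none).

(Down, Left)

(Up, Left): Alice prefers Down (3 > -1) — not an equilibrium.
(Up, Right): Alice prefers Down (3 > 1); Bob prefers Left (-2 > -3) — not an equilibrium.
(Down, Left): Alice gets 3 ≥ -1 from Up, and Bob gets 2 ≥ -1 from Right — Nash equilibrium.
(Down, Right): Bob prefers Left (2 > -1) — not an equilibrium.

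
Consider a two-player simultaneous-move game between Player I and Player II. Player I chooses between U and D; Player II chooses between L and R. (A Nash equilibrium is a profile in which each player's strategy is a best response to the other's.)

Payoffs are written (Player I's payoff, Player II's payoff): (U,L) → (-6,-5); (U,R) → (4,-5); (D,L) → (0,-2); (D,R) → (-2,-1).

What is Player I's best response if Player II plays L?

Against L, Player I earns -6 from U and 0 from D.
So D is the best response.

D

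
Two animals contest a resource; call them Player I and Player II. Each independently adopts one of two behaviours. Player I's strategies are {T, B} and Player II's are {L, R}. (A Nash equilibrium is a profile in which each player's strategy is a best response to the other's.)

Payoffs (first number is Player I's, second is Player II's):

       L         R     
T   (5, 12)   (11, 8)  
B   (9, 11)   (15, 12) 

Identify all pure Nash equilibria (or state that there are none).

(T, L): Player I prefers B (9 > 5) — not an equilibrium.
(T, R): Player I prefers B (15 > 11); Player II prefers L (12 > 8) — not an equilibrium.
(B, L): Player II prefers R (12 > 11) — not an equilibrium.
(B, R): Player I gets 15 ≥ 11 from T, and Player II gets 12 ≥ 11 from L — Nash equilibrium.

(B, R)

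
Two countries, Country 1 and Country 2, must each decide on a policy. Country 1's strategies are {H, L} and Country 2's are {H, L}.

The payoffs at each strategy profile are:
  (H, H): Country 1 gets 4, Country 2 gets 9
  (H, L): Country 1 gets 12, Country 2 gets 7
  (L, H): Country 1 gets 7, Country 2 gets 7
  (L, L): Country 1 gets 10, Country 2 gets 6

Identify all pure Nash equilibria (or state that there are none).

(H, H): Country 1 prefers L (7 > 4) — not an equilibrium.
(H, L): Country 2 prefers H (9 > 7) — not an equilibrium.
(L, H): Country 1 gets 7 ≥ 4 from H, and Country 2 gets 7 ≥ 6 from L — Nash equilibrium.
(L, L): Country 1 prefers H (12 > 10); Country 2 prefers H (7 > 6) — not an equilibrium.

(L, H)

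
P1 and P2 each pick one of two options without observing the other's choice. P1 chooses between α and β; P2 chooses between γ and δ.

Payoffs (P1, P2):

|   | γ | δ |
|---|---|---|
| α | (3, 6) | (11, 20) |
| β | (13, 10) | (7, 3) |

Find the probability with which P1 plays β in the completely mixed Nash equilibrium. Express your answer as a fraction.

2/3

Let r be the probability that P1 plays α. In a completely mixed equilibrium, P2 must be indifferent between γ and δ.
P2's expected payoff from γ is 6r + 10(1−r); from δ it is 20r + 3(1−r).
Setting these equal: −4r + 10 = 17r + 3, so r = 1/3.
Therefore P1 plays β with probability 1 − 1/3 = 2/3.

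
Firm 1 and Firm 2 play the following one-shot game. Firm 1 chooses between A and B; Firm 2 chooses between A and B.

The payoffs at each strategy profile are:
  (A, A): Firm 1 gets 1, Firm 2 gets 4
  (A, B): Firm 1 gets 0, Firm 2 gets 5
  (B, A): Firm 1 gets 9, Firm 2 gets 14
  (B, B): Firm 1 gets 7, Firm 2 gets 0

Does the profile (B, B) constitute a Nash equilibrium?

At (B, B), Firm 1 earns 7; switching to A would give 0, so Firm 1 has no profitable deviation.
Firm 2 earns 0; switching to A would give 14, so Firm 2 would deviate.
Since at least one player can profitably deviate, this is not a Nash equilibrium.

No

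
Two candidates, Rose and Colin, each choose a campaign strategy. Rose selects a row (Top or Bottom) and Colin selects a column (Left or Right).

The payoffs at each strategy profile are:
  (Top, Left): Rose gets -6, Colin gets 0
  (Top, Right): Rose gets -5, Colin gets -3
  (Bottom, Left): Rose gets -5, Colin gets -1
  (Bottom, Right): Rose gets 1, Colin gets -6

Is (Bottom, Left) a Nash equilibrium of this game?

At (Bottom, Left), Rose earns -5; switching to Top would give -6, so Rose has no profitable deviation.
Colin earns -1; switching to Right would give -6, so Colin has no profitable deviation.
Neither player can gain by a unilateral deviation, so this profile is a Nash equilibrium.

Yes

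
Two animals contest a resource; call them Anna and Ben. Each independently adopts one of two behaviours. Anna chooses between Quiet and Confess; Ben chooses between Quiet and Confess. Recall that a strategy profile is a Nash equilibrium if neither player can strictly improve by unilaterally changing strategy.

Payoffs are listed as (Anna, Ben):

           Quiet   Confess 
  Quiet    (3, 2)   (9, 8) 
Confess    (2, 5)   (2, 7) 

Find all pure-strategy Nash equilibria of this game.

(Quiet, Confess)

(Quiet, Quiet): Ben prefers Confess (8 > 2) — not an equilibrium.
(Quiet, Confess): Anna gets 9 ≥ 2 from Confess, and Ben gets 8 ≥ 2 from Quiet — Nash equilibrium.
(Confess, Quiet): Anna prefers Quiet (3 > 2); Ben prefers Confess (7 > 5) — not an equilibrium.
(Confess, Confess): Anna prefers Quiet (9 > 2) — not an equilibrium.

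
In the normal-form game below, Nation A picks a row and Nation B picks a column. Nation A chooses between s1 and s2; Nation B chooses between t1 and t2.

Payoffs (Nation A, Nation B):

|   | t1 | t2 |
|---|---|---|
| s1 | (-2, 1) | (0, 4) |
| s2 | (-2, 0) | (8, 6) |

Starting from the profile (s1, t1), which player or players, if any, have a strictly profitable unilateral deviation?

Nation B

Nation A at (s1, t1) earns -2; deviating to s2 yields -2 — not better.
Nation B earns 1; deviating to t2 yields 4 — a strict improvement.
Only Nation B has a strictly profitable deviation.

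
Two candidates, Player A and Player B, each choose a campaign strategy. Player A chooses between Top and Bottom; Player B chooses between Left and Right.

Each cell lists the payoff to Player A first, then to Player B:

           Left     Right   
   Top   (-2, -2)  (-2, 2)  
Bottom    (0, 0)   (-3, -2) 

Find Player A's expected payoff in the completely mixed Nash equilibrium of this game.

-2

First find q, the probability Player B plays Left, from Player A's indifference between Top and Bottom: −2q − 2(1−q) = −3(1−q), giving q = 1/3.
Since Player A is indifferent in equilibrium, Player A's expected payoff equals the payoff from either row against (1/3, 2/3). Using Top: −2(1/3) − 2(2/3) = -2.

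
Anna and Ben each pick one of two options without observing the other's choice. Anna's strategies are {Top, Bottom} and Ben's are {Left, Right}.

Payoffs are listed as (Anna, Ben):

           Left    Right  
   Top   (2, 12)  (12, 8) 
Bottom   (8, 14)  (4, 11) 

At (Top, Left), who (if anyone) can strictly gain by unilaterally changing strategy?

Anna at (Top, Left) earns 2; deviating to Bottom yields 8 — a strict improvement.
Ben earns 12; deviating to Right yields 8 — not better.
Only Anna has a strictly profitable deviation.

Anna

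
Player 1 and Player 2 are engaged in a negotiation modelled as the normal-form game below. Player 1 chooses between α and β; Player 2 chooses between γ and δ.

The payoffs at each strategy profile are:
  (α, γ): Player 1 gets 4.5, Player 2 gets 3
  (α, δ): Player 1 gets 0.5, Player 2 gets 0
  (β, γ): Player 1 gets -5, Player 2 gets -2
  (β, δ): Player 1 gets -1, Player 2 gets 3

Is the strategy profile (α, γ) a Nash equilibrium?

At (α, γ), Player 1 earns 4.5; switching to β would give -5, so Player 1 has no profitable deviation.
Player 2 earns 3; switching to δ would give 0, so Player 2 has no profitable deviation.
Neither player can gain by a unilateral deviation, so this profile is a Nash equilibrium.

Yes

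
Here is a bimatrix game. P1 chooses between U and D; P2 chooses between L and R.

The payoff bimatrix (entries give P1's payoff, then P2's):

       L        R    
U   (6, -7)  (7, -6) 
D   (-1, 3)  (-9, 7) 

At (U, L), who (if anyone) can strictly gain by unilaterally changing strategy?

P1 at (U, L) earns 6; deviating to D yields -1 — not better.
P2 earns -7; deviating to R yields -6 — a strict improvement.
Only P2 has a strictly profitable deviation.

P2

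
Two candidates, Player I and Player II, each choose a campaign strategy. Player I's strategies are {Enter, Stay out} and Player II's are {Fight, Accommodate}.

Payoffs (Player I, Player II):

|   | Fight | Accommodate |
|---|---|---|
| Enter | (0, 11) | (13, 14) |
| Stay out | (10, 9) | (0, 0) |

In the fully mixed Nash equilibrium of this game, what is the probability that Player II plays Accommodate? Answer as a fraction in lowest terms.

10/23

Let y be the probability that Player II plays Fight. In a completely mixed equilibrium, Player I must be indifferent between Enter and Stay out.
Player I's expected payoff from Enter is 13(1−y); from Stay out it is 10y.
Setting these equal: −13y + 13 = 10y, so y = 13/23.
Therefore Player II plays Accommodate with probability 1 − 13/23 = 10/23.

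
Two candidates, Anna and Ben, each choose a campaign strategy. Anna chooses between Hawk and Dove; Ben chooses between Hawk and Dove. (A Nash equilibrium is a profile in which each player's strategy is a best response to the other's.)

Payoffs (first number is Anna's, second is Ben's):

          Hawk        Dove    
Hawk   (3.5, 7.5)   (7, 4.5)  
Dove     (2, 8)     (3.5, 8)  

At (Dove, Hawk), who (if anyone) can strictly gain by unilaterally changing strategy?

Anna

Anna at (Dove, Hawk) earns 2; deviating to Hawk yields 3.5 — a strict improvement.
Ben earns 8; deviating to Dove yields 8 — not better.
Only Anna has a strictly profitable deviation.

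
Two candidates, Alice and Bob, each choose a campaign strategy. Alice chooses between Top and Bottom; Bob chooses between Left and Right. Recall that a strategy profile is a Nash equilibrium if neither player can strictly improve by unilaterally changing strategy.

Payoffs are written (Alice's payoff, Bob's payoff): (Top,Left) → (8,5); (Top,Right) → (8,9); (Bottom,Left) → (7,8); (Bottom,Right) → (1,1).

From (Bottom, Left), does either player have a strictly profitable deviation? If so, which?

Alice

Alice at (Bottom, Left) earns 7; deviating to Top yields 8 — a strict improvement.
Bob earns 8; deviating to Right yields 1 — not better.
Only Alice has a strictly profitable deviation.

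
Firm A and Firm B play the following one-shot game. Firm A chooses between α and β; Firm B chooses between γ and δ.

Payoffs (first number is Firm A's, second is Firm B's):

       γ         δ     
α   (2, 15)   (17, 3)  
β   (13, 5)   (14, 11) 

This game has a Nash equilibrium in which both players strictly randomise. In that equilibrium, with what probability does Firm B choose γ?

3/14

Let c be the probability that Firm B plays γ. In a completely mixed equilibrium, Firm A must be indifferent between α and β.
Firm A's expected payoff from α is 2c + 17(1−c); from β it is 13c + 14(1−c).
Setting these equal: −15c + 17 = −c + 14, so c = 3/14.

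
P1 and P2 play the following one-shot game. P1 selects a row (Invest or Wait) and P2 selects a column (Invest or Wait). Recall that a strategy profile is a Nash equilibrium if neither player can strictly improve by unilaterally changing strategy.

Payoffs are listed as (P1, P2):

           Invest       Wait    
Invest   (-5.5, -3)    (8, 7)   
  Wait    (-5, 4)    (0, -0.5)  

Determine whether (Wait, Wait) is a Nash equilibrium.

At (Wait, Wait), P1 earns 0; switching to Invest would give 8, so P1 would deviate.
P2 earns -0.5; switching to Invest would give 4, so P2 would deviate.
Since at least one player can profitably deviate, this is not a Nash equilibrium.

No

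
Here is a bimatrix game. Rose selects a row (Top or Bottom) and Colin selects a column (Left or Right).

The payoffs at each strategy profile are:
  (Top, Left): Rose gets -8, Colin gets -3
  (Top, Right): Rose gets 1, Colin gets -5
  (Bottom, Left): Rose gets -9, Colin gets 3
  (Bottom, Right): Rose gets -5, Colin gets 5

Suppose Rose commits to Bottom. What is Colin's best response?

Against Bottom, Colin earns 3 from Left and 5 from Right.
So Right is the best response.

Right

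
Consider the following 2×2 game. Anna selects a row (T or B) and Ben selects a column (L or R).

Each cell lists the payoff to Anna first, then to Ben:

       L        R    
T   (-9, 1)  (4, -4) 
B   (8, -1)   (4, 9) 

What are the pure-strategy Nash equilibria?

(T, L): Anna prefers B (8 > -9) — not an equilibrium.
(T, R): Ben prefers L (1 > -4) — not an equilibrium.
(B, L): Ben prefers R (9 > -1) — not an equilibrium.
(B, R): Anna gets 4 ≥ 4 from T, and Ben gets 9 ≥ -1 from L — Nash equilibrium.

(B, R)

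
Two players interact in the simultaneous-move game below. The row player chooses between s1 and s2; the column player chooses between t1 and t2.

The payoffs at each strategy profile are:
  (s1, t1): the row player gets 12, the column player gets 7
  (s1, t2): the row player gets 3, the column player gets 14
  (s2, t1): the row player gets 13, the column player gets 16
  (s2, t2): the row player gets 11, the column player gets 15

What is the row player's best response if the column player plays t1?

s2

Against t1, the row player earns 12 from s1 and 13 from s2.
So s2 is the best response.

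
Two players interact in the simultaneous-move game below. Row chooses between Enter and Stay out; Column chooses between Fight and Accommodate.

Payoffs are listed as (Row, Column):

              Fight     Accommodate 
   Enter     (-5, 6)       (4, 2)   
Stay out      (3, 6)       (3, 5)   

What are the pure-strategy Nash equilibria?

(Enter, Fight): Row prefers Stay out (3 > -5) — not an equilibrium.
(Enter, Accommodate): Column prefers Fight (6 > 2) — not an equilibrium.
(Stay out, Fight): Row gets 3 ≥ -5 from Enter, and Column gets 6 ≥ 5 from Accommodate — Nash equilibrium.
(Stay out, Accommodate): Row prefers Enter (4 > 3); Column prefers Fight (6 > 5) — not an equilibrium.

(Stay out, Fight)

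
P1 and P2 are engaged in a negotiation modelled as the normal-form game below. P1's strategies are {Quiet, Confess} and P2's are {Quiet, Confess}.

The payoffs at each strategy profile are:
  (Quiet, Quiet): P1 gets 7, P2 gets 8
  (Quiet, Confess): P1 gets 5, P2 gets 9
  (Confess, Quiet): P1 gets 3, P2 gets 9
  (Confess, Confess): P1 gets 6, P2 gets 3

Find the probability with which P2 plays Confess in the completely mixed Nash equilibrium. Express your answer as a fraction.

Let y be the probability that P2 plays Quiet. In a completely mixed equilibrium, P1 must be indifferent between Quiet and Confess.
P1's expected payoff from Quiet is 7y + 5(1−y); from Confess it is 3y + 6(1−y).
Setting these equal: 2y + 5 = −3y + 6, so y = 1/5.
Therefore P2 plays Confess with probability 1 − 1/5 = 4/5.

4/5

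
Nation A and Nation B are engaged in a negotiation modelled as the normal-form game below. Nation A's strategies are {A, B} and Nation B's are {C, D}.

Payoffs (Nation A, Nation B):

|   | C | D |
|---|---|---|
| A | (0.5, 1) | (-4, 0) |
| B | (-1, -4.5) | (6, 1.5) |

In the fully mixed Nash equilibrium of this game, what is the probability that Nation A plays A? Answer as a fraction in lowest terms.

Let p be the probability that Nation A plays A. In a completely mixed equilibrium, Nation B must be indifferent between C and D.
Nation B's expected payoff from C is p − 4.5(1−p); from D it is 1.5(1−p).
Setting these equal: 5.5p − 4.5 = −1.5p + 1.5, so p = 6/7.

6/7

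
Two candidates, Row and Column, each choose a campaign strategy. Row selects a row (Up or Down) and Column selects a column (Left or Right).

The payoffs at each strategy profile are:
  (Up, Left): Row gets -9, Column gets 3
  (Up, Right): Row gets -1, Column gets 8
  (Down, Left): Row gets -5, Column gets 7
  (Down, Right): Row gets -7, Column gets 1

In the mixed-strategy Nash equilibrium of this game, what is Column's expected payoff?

53/11

First find p, the probability Row plays Up, from Column's indifference between Left and Right: 3p + 7(1−p) = 8p + (1−p), giving p = 6/11.
Since Column is indifferent in equilibrium, Column's expected payoff equals the payoff from either column against (6/11, 5/11). Using Left: 3(6/11) + 7(5/11) = 53/11.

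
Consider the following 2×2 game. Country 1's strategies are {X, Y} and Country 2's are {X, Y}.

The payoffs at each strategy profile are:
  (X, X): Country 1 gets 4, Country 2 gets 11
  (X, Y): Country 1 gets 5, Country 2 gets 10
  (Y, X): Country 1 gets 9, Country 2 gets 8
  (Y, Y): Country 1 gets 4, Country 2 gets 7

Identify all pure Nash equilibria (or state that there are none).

(Y, X)

(X, X): Country 1 prefers Y (9 > 4) — not an equilibrium.
(X, Y): Country 2 prefers X (11 > 10) — not an equilibrium.
(Y, X): Country 1 gets 9 ≥ 4 from X, and Country 2 gets 8 ≥ 7 from Y — Nash equilibrium.
(Y, Y): Country 1 prefers X (5 > 4); Country 2 prefers X (8 > 7) — not an equilibrium.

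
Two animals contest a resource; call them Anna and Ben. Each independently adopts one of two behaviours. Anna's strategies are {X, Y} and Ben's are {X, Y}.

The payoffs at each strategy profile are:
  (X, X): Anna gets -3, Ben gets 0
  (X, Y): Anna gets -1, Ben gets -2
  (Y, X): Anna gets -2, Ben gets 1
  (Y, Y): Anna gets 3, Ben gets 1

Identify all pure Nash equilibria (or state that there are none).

(X, X): Anna prefers Y (-2 > -3) — not an equilibrium.
(X, Y): Anna prefers Y (3 > -1); Ben prefers X (0 > -2) — not an equilibrium.
(Y, X): Anna gets -2 ≥ -3 from X, and Ben gets 1 ≥ 1 from Y — Nash equilibrium.
(Y, Y): Anna gets 3 ≥ -1 from X, and Ben gets 1 ≥ 1 from X — Nash equilibrium.

(Y, X) and (Y, Y)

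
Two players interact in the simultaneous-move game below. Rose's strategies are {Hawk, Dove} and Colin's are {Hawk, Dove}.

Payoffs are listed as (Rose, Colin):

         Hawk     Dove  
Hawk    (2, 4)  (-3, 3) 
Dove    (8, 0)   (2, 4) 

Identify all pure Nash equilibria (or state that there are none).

(Hawk, Hawk): Rose prefers Dove (8 > 2) — not an equilibrium.
(Hawk, Dove): Rose prefers Dove (2 > -3); Colin prefers Hawk (4 > 3) — not an equilibrium.
(Dove, Hawk): Colin prefers Dove (4 > 0) — not an equilibrium.
(Dove, Dove): Rose gets 2 ≥ -3 from Hawk, and Colin gets 4 ≥ 0 from Hawk — Nash equilibrium.

(Dove, Dove)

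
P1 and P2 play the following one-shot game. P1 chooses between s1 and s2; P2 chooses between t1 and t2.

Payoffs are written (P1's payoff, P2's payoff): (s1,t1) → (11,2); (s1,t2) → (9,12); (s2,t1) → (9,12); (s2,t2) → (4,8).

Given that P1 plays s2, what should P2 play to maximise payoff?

t1

Against s2, P2 earns 12 from t1 and 8 from t2.
So t1 is the best response.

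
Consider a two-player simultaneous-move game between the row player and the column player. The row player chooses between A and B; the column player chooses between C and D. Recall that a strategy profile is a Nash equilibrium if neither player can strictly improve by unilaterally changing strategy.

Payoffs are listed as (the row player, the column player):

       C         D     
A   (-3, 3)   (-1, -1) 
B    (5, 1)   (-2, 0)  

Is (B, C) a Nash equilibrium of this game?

Yes

At (B, C), the row player earns 5; switching to A would give -3, so the row player has no profitable deviation.
The column player earns 1; switching to D would give 0, so the column player has no profitable deviation.
Neither player can gain by a unilateral deviation, so this profile is a Nash equilibrium.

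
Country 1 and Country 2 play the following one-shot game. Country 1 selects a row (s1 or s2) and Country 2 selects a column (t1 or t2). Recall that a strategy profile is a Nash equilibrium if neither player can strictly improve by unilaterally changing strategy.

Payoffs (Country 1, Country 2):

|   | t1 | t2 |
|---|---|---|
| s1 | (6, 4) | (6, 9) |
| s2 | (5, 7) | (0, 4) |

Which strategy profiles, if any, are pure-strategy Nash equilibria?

(s1, t2)

(s1, t1): Country 2 prefers t2 (9 > 4) — not an equilibrium.
(s1, t2): Country 1 gets 6 ≥ 0 from s2, and Country 2 gets 9 ≥ 4 from t1 — Nash equilibrium.
(s2, t1): Country 1 prefers s1 (6 > 5) — not an equilibrium.
(s2, t2): Country 1 prefers s1 (6 > 0); Country 2 prefers t1 (7 > 4) — not an equilibrium.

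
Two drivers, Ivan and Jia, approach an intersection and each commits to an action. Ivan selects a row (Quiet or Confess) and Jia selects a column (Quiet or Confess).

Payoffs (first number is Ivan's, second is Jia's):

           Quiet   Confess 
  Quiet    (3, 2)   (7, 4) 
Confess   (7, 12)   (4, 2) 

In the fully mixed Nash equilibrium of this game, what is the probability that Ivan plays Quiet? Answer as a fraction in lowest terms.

Let p be the probability that Ivan plays Quiet. In a completely mixed equilibrium, Jia must be indifferent between Quiet and Confess.
Jia's expected payoff from Quiet is 2p + 12(1−p); from Confess it is 4p + 2(1−p).
Setting these equal: −10p + 12 = 2p + 2, so p = 5/6.

5/6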